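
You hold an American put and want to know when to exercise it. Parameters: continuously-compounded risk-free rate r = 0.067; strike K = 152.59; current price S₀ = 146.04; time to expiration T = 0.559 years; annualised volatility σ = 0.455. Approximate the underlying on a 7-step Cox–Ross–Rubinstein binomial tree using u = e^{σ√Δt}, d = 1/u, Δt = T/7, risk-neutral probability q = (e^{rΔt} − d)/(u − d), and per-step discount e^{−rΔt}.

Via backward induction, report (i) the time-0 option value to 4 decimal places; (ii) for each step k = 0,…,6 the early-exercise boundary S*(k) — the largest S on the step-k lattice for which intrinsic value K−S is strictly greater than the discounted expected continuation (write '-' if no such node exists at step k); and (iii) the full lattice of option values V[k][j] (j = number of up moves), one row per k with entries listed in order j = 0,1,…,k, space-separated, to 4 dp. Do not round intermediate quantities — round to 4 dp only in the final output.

price = 21.3795
boundary = - - - 99.3000 87.3189 99.3000 112.9250
tree:
21.3795
30.0483 12.5446
40.8038 19.1255 5.7973
53.2900 28.1882 9.8537 1.6169
65.2711 39.8118 16.3367 3.1793 0.0000
75.8066 53.2900 26.1476 6.2515 0.0000 0.0000
85.0710 65.2711 39.6650 12.2923 0.0000 0.0000 0.0000
93.2175 75.8066 53.2900 24.1705 0.0000 0.0000 0.0000 0.0000

Δt=0.07986, u=1.13721, d=0.87934, q=0.48870, disc=e^(-rΔt)=0.99466
k=7 terminal: V=max(K-S,0) → 93.2175 75.8066 53.2900 24.1705 0.0000 0.0000 0.0000 0.0000
k=6: j=0 S=67.5190 intr=85.0710 cont=84.2567 V=85.0710[EX]; j=1 S=87.3189 intr=65.2711 cont=64.4569 V=65.2711[EX]; j=2 S=112.9250 intr=39.6650 cont=38.8508 V=39.6650[EX]; j=3 S=146.0400 intr=6.5500 cont=12.2923 V=12.2923[hold]; j=4 S=188.8660 intr=0.0000 cont=0.0000 V=0.0000[hold]; j=5 S=244.2505 intr=0.0000 cont=0.0000 V=0.0000[hold]; j=6 S=315.8765 intr=0.0000 cont=0.0000 V=0.0000[hold]  S*(6)=112.9250
k=5: j=0 S=76.7834 intr=75.8066 cont=74.9924 V=75.8066[EX]; j=1 S=99.3000 intr=53.2900 cont=52.4758 V=53.2900[EX]; j=2 S=128.4195 intr=24.1705 cont=26.1476 V=26.1476[hold]; j=3 S=166.0782 intr=0.0000 cont=6.2515 V=6.2515[hold]; j=4 S=214.7804 intr=0.0000 cont=0.0000 V=0.0000[hold]; j=5 S=277.7643 intr=0.0000 cont=0.0000 V=0.0000[hold]  S*(5)=99.3000
k=4: j=0 S=87.3189 intr=65.2711 cont=64.4569 V=65.2711[EX]; j=1 S=112.9250 intr=39.6650 cont=39.8118 V=39.8118[hold]; j=2 S=146.0400 intr=6.5500 cont=16.3367 V=16.3367[hold]; j=3 S=188.8660 intr=0.0000 cont=3.1793 V=3.1793[hold]; j=4 S=244.2505 intr=0.0000 cont=0.0000 V=0.0000[hold]  S*(4)=87.3189
k=3: j=0 S=99.3000 intr=53.2900 cont=52.5472 V=53.2900[EX]; j=1 S=128.4195 intr=24.1705 cont=28.1882 V=28.1882[hold]; j=2 S=166.0782 intr=0.0000 cont=9.8537 V=9.8537[hold]; j=3 S=214.7804 intr=0.0000 cont=1.6169 V=1.6169[hold]  S*(3)=99.3000
k=2: j=0 S=112.9250 intr=39.6650 cont=40.8038 V=40.8038[hold]; j=1 S=146.0400 intr=6.5500 cont=19.1255 V=19.1255[hold]; j=2 S=188.8660 intr=0.0000 cont=5.7973 V=5.7973[hold]  S*(2)=-
k=1: j=0 S=128.4195 intr=24.1705 cont=30.0483 V=30.0483[hold]; j=1 S=166.0782 intr=0.0000 cont=12.5446 V=12.5446[hold]  S*(1)=-
k=0: j=0 S=146.0400 intr=6.5500 cont=21.3795 V=21.3795[hold]  S*(0)=-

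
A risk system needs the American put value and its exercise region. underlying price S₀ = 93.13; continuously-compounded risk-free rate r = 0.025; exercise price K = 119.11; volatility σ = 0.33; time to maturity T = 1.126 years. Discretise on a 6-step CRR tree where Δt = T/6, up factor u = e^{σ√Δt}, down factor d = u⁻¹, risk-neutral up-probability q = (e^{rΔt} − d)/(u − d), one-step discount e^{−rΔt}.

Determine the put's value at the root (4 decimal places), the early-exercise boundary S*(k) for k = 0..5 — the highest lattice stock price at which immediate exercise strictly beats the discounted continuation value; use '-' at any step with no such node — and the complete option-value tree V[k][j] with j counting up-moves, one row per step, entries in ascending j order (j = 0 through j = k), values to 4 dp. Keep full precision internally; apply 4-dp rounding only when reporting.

price = 29.3300
boundary = - - 69.9710 80.7242 69.9710 80.7242
tree:
29.3300
38.7584 19.4321
49.1390 27.9239 10.4490
58.4598 38.3858 16.8957 3.5871
66.5389 49.1390 26.2647 6.9403 0.0000
73.5419 58.4598 38.3858 13.4279 0.0000 0.0000
79.6120 66.5389 49.1390 25.9800 0.0000 0.0000 0.0000

Δt=0.18767, u=1.15368, d=0.86679, q=0.48071, disc=e^(-rΔt)=0.99532
k=6 terminal: V=max(K-S,0) → 79.6120 66.5389 49.1390 25.9800 0.0000 0.0000 0.0000
k=5: j=0 S=45.5681 intr=73.5419 cont=72.9844 V=73.5419[EX]; j=1 S=60.6502 intr=58.4598 cont=57.9023 V=58.4598[EX]; j=2 S=80.7242 intr=38.3858 cont=37.8283 V=38.3858[EX]; j=3 S=107.4423 intr=11.6677 cont=13.4279 V=13.4279[hold]; j=4 S=143.0035 intr=0.0000 cont=0.0000 V=0.0000[hold]; j=5 S=190.3348 intr=0.0000 cont=0.0000 V=0.0000[hold]  S*(5)=80.7242
k=4: j=0 S=52.5711 intr=66.5389 cont=65.9814 V=66.5389[EX]; j=1 S=69.9710 intr=49.1390 cont=48.5815 V=49.1390[EX]; j=2 S=93.1300 intr=25.9800 cont=26.2647 V=26.2647[hold]; j=3 S=123.9541 intr=0.0000 cont=6.9403 V=6.9403[hold]; j=4 S=164.9805 intr=0.0000 cont=0.0000 V=0.0000[hold]  S*(4)=69.9710
k=3: j=0 S=60.6502 intr=58.4598 cont=57.9023 V=58.4598[EX]; j=1 S=80.7242 intr=38.3858 cont=37.9645 V=38.3858[EX]; j=2 S=107.4423 intr=11.6677 cont=16.8957 V=16.8957[hold]; j=3 S=143.0035 intr=0.0000 cont=3.5871 V=3.5871[hold]  S*(3)=80.7242
k=2: j=0 S=69.9710 intr=49.1390 cont=48.5815 V=49.1390[EX]; j=1 S=93.1300 intr=25.9800 cont=27.9239 V=27.9239[hold]; j=2 S=123.9541 intr=0.0000 cont=10.4490 V=10.4490[hold]  S*(2)=69.9710
k=1: j=0 S=80.7242 intr=38.3858 cont=38.7584 V=38.7584[hold]; j=1 S=107.4423 intr=11.6677 cont=19.4321 V=19.4321[hold]  S*(1)=-
k=0: j=0 S=93.1300 intr=25.9800 cont=29.3300 V=29.3300[hold]  S*(0)=-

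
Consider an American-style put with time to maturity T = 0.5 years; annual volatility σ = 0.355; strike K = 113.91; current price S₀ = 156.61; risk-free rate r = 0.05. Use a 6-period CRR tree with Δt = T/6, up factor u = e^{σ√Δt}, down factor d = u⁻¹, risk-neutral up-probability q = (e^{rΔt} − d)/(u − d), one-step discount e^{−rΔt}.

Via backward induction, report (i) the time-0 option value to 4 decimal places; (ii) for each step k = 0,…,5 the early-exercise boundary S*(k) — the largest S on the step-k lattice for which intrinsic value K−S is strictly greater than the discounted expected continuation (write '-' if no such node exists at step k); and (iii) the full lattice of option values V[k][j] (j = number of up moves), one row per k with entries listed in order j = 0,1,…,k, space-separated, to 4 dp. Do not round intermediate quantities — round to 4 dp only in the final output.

price = 1.4398
boundary = - - - - - 93.8183
tree:
1.4398
2.5468 0.3214
4.4360 0.6389 0.0000
7.5731 1.2697 0.0000 0.0000
12.5802 2.5234 0.0000 0.0000 0.0000
20.0917 5.0151 0.0000 0.0000 0.0000 0.0000
29.2299 9.9673 0.0000 0.0000 0.0000 0.0000 0.0000

params: Δt=0.08333 u=1.10791 d=0.90260 q=0.49474 e^(-rΔt)=0.99584
t_6 payoffs: 29.2299 9.9673 0.0000 0.0000 0.0000 0.0000 0.0000
t_5: node(5,0) S=93.8183 payoff=20.0917 vs cont=19.6180 → 20.0917 [stop]  node(5,1) S=115.1597 payoff=0.0000 vs cont=5.0151 → 5.0151 [wait]  node(5,2) S=141.3556 payoff=0.0000 vs cont=0.0000 → 0.0000 [wait]  node(5,3) S=173.5105 payoff=0.0000 vs cont=0.0000 → 0.0000 [wait]  node(5,4) S=212.9799 payoff=0.0000 vs cont=0.0000 → 0.0000 [wait]  node(5,5) S=261.4275 payoff=0.0000 vs cont=0.0000 → 0.0000 [wait]  ⇒ S*(5)=93.8183
t_4: node(4,0) S=103.9427 payoff=9.9673 vs cont=12.5802 → 12.5802 [wait]  node(4,1) S=127.5871 payoff=0.0000 vs cont=2.5234 → 2.5234 [wait]  node(4,2) S=156.6100 payoff=0.0000 vs cont=0.0000 → 0.0000 [wait]  node(4,3) S=192.2349 payoff=0.0000 vs cont=0.0000 → 0.0000 [wait]  node(4,4) S=235.9635 payoff=0.0000 vs cont=0.0000 → 0.0000 [wait]  ⇒ S*(4)=-
t_3: node(3,0) S=115.1597 payoff=0.0000 vs cont=7.5731 → 7.5731 [wait]  node(3,1) S=141.3556 payoff=0.0000 vs cont=1.2697 → 1.2697 [wait]  node(3,2) S=173.5105 payoff=0.0000 vs cont=0.0000 → 0.0000 [wait]  node(3,3) S=212.9799 payoff=0.0000 vs cont=0.0000 → 0.0000 [wait]  ⇒ S*(3)=-
t_2: node(2,0) S=127.5871 payoff=0.0000 vs cont=4.4360 → 4.4360 [wait]  node(2,1) S=156.6100 payoff=0.0000 vs cont=0.6389 → 0.6389 [wait]  node(2,2) S=192.2349 payoff=0.0000 vs cont=0.0000 → 0.0000 [wait]  ⇒ S*(2)=-
t_1: node(1,0) S=141.3556 payoff=0.0000 vs cont=2.5468 → 2.5468 [wait]  node(1,1) S=173.5105 payoff=0.0000 vs cont=0.3214 → 0.3214 [wait]  ⇒ S*(1)=-
t_0: node(0,0) S=156.6100 payoff=0.0000 vs cont=1.4398 → 1.4398 [wait]  ⇒ S*(0)=-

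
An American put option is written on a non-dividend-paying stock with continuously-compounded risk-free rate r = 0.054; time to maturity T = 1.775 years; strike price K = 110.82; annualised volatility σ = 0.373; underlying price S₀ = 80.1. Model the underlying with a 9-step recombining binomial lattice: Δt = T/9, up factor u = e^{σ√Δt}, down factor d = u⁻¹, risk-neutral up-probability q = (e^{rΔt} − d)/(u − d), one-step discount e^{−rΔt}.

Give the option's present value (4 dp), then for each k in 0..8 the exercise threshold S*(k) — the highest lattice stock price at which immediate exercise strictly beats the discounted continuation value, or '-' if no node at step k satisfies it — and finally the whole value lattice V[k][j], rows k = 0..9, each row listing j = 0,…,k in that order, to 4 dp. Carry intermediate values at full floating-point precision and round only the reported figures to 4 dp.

Δt=0.19722, u=1.18016, d=0.84734, q=0.49085, disc=e^(-rΔt)=0.98941
k=9 terminal: V=max(K-S,0) → 92.7827 85.6981 75.8310 62.0882 42.9477 16.2894 0.0000 0.0000 0.0000 0.0000
k=8: j=0 S=21.2869 intr=89.5331 cont=88.3592 V=89.5331[EX]; j=1 S=29.6478 intr=81.1722 cont=79.9983 V=81.1722[EX]; j=2 S=41.2926 intr=69.5274 cont=68.3534 V=69.5274[EX]; j=3 S=57.5112 intr=53.3088 cont=52.1348 V=53.3088[EX]; j=4 S=80.1000 intr=30.7200 cont=29.5460 V=30.7200[EX]; j=5 S=111.5611 intr=0.0000 cont=8.2058 V=8.2058[hold]; j=6 S=155.3792 intr=0.0000 cont=0.0000 V=0.0000[hold]; j=7 S=216.4079 intr=0.0000 cont=0.0000 V=0.0000[hold]; j=8 S=301.4070 intr=0.0000 cont=0.0000 V=0.0000[hold]  S*(8)=80.1000
k=7: j=0 S=25.1219 intr=85.6981 cont=84.5242 V=85.6981[EX]; j=1 S=34.9890 intr=75.8310 cont=74.6570 V=75.8310[EX]; j=2 S=48.7318 intr=62.0882 cont=60.9143 V=62.0882[EX]; j=3 S=67.8723 intr=42.9477 cont=41.7738 V=42.9477[EX]; j=4 S=94.5306 intr=16.2894 cont=19.4605 V=19.4605[hold]; j=5 S=131.6597 intr=0.0000 cont=4.1337 V=4.1337[hold]; j=6 S=183.3720 intr=0.0000 cont=0.0000 V=0.0000[hold]; j=7 S=255.3955 intr=0.0000 cont=0.0000 V=0.0000[hold]  S*(7)=67.8723
k=6: j=0 S=29.6478 intr=81.1722 cont=79.9983 V=81.1722[EX]; j=1 S=41.2926 intr=69.5274 cont=68.3534 V=69.5274[EX]; j=2 S=57.5112 intr=53.3088 cont=52.1348 V=53.3088[EX]; j=3 S=80.1000 intr=30.7200 cont=31.0861 V=31.0861[hold]; j=4 S=111.5611 intr=0.0000 cont=11.8108 V=11.8108[hold]; j=5 S=155.3792 intr=0.0000 cont=2.0824 V=2.0824[hold]; j=6 S=216.4079 intr=0.0000 cont=0.0000 V=0.0000[hold]  S*(6)=57.5112
k=5: j=0 S=34.9890 intr=75.8310 cont=74.6570 V=75.8310[EX]; j=1 S=48.7318 intr=62.0882 cont=60.9143 V=62.0882[EX]; j=2 S=67.8723 intr=42.9477 cont=41.9515 V=42.9477[EX]; j=3 S=94.5306 intr=16.2894 cont=21.3957 V=21.3957[hold]; j=4 S=131.6597 intr=0.0000 cont=6.9610 V=6.9610[hold]; j=5 S=183.3720 intr=0.0000 cont=1.0490 V=1.0490[hold]  S*(5)=67.8723
k=4: j=0 S=41.2926 intr=69.5274 cont=68.3534 V=69.5274[EX]; j=1 S=57.5112 intr=53.3088 cont=52.1348 V=53.3088[EX]; j=2 S=80.1000 intr=30.7200 cont=32.0259 V=32.0259[hold]; j=3 S=111.5611 intr=0.0000 cont=14.1588 V=14.1588[hold]; j=4 S=155.3792 intr=0.0000 cont=4.0161 V=4.0161[hold]  S*(4)=57.5112
k=3: j=0 S=48.7318 intr=62.0882 cont=60.9143 V=62.0882[EX]; j=1 S=67.8723 intr=42.9477 cont=42.4080 V=42.9477[EX]; j=2 S=94.5306 intr=16.2894 cont=23.0094 V=23.0094[hold]; j=3 S=131.6597 intr=0.0000 cont=9.0830 V=9.0830[hold]  S*(3)=67.8723
k=2: j=0 S=57.5112 intr=53.3088 cont=52.1348 V=53.3088[EX]; j=1 S=80.1000 intr=30.7200 cont=32.8097 V=32.8097[hold]; j=2 S=111.5611 intr=0.0000 cont=16.0022 V=16.0022[hold]  S*(2)=57.5112
k=1: j=0 S=67.8723 intr=42.9477 cont=42.7886 V=42.9477[EX]; j=1 S=94.5306 intr=16.2894 cont=24.2995 V=24.2995[hold]  S*(1)=67.8723
k=0: j=0 S=80.1000 intr=30.7200 cont=33.4362 V=33.4362[hold]  S*(0)=-

price = 33.4362
boundary = - 67.8723 57.5112 67.8723 57.5112 67.8723 57.5112 67.8723 80.1000
tree:
33.4362
42.9477 24.2995
53.3088 32.8097 16.0022
62.0882 42.9477 23.0094 9.0830
69.5274 53.3088 32.0259 14.1588 4.0161
75.8310 62.0882 42.9477 21.3957 6.9610 1.0490
81.1722 69.5274 53.3088 31.0861 11.8108 2.0824 0.0000
85.6981 75.8310 62.0882 42.9477 19.4605 4.1337 0.0000 0.0000
89.5331 81.1722 69.5274 53.3088 30.7200 8.2058 0.0000 0.0000 0.0000
92.7827 85.6981 75.8310 62.0882 42.9477 16.2894 0.0000 0.0000 0.0000 0.0000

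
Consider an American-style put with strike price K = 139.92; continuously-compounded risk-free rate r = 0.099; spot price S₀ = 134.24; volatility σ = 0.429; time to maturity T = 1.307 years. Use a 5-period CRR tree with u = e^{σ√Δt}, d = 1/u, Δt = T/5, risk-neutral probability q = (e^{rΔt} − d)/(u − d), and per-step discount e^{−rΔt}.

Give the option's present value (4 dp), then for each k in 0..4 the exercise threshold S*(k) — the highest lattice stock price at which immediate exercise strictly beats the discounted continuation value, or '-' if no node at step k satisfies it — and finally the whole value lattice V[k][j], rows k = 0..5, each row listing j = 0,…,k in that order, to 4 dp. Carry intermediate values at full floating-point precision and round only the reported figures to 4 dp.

price = 22.6972
boundary = - - 86.5703 69.5205 86.5703
tree:
22.6972
35.4823 11.3278
53.3497 19.7889 3.6117
70.3995 33.3744 7.4828 0.0000
84.0915 53.3497 15.5027 0.0000 0.0000
95.0868 70.3995 32.1183 0.0000 0.0000 0.0000

params: Δt=0.26140 u=1.24525 d=0.80305 q=0.50467 e^(-rΔt)=0.97445
t_5 payoffs: 95.0868 70.3995 32.1183 0.0000 0.0000 0.0000
t_4: node(4,0) S=55.8285 payoff=84.0915 vs cont=80.5170 → 84.0915 [stop]  node(4,1) S=86.5703 payoff=53.3497 vs cont=49.7752 → 53.3497 [stop]  node(4,2) S=134.2400 payoff=5.6800 vs cont=15.5027 → 15.5027 [wait]  node(4,3) S=208.1588 payoff=0.0000 vs cont=0.0000 → 0.0000 [wait]  node(4,4) S=322.7808 payoff=0.0000 vs cont=0.0000 → 0.0000 [wait]  ⇒ S*(4)=86.5703
t_3: node(3,0) S=69.5205 payoff=70.3995 vs cont=66.8251 → 70.3995 [stop]  node(3,1) S=107.8017 payoff=32.1183 vs cont=33.3744 → 33.3744 [wait]  node(3,2) S=167.1623 payoff=0.0000 vs cont=7.4828 → 7.4828 [wait]  node(3,3) S=259.2097 payoff=0.0000 vs cont=0.0000 → 0.0000 [wait]  ⇒ S*(3)=69.5205
t_2: node(2,0) S=86.5703 payoff=53.3497 vs cont=50.3929 → 53.3497 [stop]  node(2,1) S=134.2400 payoff=5.6800 vs cont=19.7889 → 19.7889 [wait]  node(2,2) S=208.1588 payoff=0.0000 vs cont=3.6117 → 3.6117 [wait]  ⇒ S*(2)=86.5703
t_1: node(1,0) S=107.8017 payoff=32.1183 vs cont=35.4823 → 35.4823 [wait]  node(1,1) S=167.1623 payoff=0.0000 vs cont=11.3278 → 11.3278 [wait]  ⇒ S*(1)=-
t_0: node(0,0) S=134.2400 payoff=5.6800 vs cont=22.6972 → 22.6972 [wait]  ⇒ S*(0)=-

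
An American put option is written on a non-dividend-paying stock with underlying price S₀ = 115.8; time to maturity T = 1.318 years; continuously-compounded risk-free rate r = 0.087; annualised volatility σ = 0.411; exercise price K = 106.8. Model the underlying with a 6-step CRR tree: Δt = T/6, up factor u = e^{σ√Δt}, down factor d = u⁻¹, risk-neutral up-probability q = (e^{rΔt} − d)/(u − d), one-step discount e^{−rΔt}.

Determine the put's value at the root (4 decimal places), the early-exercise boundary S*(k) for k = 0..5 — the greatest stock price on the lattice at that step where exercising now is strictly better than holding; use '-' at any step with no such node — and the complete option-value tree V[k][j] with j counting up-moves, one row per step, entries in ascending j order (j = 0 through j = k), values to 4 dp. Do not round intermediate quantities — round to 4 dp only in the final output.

price = 12.0445
boundary = - - - 64.9732 78.7757 64.9732
tree:
12.0445
18.9653 5.6356
28.8109 9.9181 1.5998
41.8268 16.9945 3.2729 0.0000
53.2110 28.0243 6.6958 0.0000 0.0000
62.6004 41.8268 13.6984 0.0000 0.0000 0.0000
70.3448 53.2110 28.0243 0.0000 0.0000 0.0000 0.0000

Δt=0.21967, u=1.21243, d=0.82479, q=0.50176, disc=e^(-rΔt)=0.98107
k=6 terminal: V=max(K-S,0) → 70.3448 53.2110 28.0243 0.0000 0.0000 0.0000 0.0000
k=5: j=0 S=44.1996 intr=62.6004 cont=60.5788 V=62.6004[EX]; j=1 S=64.9732 intr=41.8268 cont=39.8051 V=41.8268[EX]; j=2 S=95.5103 intr=11.2897 cont=13.6984 V=13.6984[hold]; j=3 S=140.3999 intr=0.0000 cont=0.0000 V=0.0000[hold]; j=4 S=206.3873 intr=0.0000 cont=0.0000 V=0.0000[hold]; j=5 S=303.3886 intr=0.0000 cont=0.0000 V=0.0000[hold]  S*(5)=64.9732
k=4: j=0 S=53.5890 intr=53.2110 cont=51.1893 V=53.2110[EX]; j=1 S=78.7757 intr=28.0243 cont=27.1884 V=28.0243[EX]; j=2 S=115.8000 intr=0.0000 cont=6.6958 V=6.6958[hold]; j=3 S=170.2256 intr=0.0000 cont=0.0000 V=0.0000[hold]; j=4 S=250.2310 intr=0.0000 cont=0.0000 V=0.0000[hold]  S*(4)=78.7757
k=3: j=0 S=64.9732 intr=41.8268 cont=39.8051 V=41.8268[EX]; j=1 S=95.5103 intr=11.2897 cont=16.9945 V=16.9945[hold]; j=2 S=140.3999 intr=0.0000 cont=3.2729 V=3.2729[hold]; j=3 S=206.3873 intr=0.0000 cont=0.0000 V=0.0000[hold]  S*(3)=64.9732
k=2: j=0 S=78.7757 intr=28.0243 cont=28.8109 V=28.8109[hold]; j=1 S=115.8000 intr=0.0000 cont=9.9181 V=9.9181[hold]; j=2 S=170.2256 intr=0.0000 cont=1.5998 V=1.5998[hold]  S*(2)=-
k=1: j=0 S=95.5103 intr=11.2897 cont=18.9653 V=18.9653[hold]; j=1 S=140.3999 intr=0.0000 cont=5.6356 V=5.6356[hold]  S*(1)=-
k=0: j=0 S=115.8000 intr=0.0000 cont=12.0445 V=12.0445[hold]  S*(0)=-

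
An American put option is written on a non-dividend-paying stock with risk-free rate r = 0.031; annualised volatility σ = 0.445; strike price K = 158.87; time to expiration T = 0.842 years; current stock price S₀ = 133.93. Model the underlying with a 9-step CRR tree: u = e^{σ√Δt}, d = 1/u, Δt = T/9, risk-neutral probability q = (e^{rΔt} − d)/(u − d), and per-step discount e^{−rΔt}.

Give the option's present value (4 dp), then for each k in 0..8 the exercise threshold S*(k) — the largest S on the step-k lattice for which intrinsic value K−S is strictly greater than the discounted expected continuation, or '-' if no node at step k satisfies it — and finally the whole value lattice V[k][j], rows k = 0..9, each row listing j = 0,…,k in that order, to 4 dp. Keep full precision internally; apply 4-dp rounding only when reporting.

price = 35.9715
boundary = - - - 89.0308 77.7012 89.0308 102.0124 116.8868 133.9300
tree:
35.9715
46.2439 24.9124
57.7238 33.9216 15.1728
69.8392 44.7737 22.2135 7.5350
81.1688 57.0352 31.5842 12.0606 2.6121
91.0566 69.8392 43.3250 18.8861 4.6402 0.4013
99.6862 81.1688 56.8576 28.7312 8.1919 0.7690 0.0000
107.2176 91.0566 69.8392 41.9832 14.3564 1.4736 0.0000 0.0000
113.7906 99.6862 81.1688 56.8576 24.9400 2.8240 0.0000 0.0000 0.0000
119.5272 107.2176 91.0566 69.8392 41.9832 5.4117 0.0000 0.0000 0.0000 0.0000

params: Δt=0.09356 u=1.14581 d=0.87275 q=0.47666 e^(-rΔt)=0.99710
t_9 payoffs: 119.5272 107.2176 91.0566 69.8392 41.9832 5.4117 0.0000 0.0000 0.0000 0.0000
t_8: node(8,0) S=45.0794 payoff=113.7906 vs cont=113.3305 → 113.7906 [stop]  node(8,1) S=59.1838 payoff=99.6862 vs cont=99.2261 → 99.6862 [stop]  node(8,2) S=77.7012 payoff=81.1688 vs cont=80.7087 → 81.1688 [stop]  node(8,3) S=102.0124 payoff=56.8576 vs cont=56.3975 → 56.8576 [stop]  node(8,4) S=133.9300 payoff=24.9400 vs cont=24.4799 → 24.9400 [stop]  node(8,5) S=175.8340 payoff=0.0000 vs cont=2.8240 → 2.8240 [wait]  node(8,6) S=230.8489 payoff=0.0000 vs cont=0.0000 → 0.0000 [wait]  node(8,7) S=303.0768 payoff=0.0000 vs cont=0.0000 → 0.0000 [wait]  node(8,8) S=397.9034 payoff=0.0000 vs cont=0.0000 → 0.0000 [wait]  ⇒ S*(8)=133.9300
t_7: node(7,0) S=51.6524 payoff=107.2176 vs cont=106.7575 → 107.2176 [stop]  node(7,1) S=67.8134 payoff=91.0566 vs cont=90.5965 → 91.0566 [stop]  node(7,2) S=89.0308 payoff=69.8392 vs cont=69.3791 → 69.8392 [stop]  node(7,3) S=116.8868 payoff=41.9832 vs cont=41.5231 → 41.9832 [stop]  node(7,4) S=153.4583 payoff=5.4117 vs cont=14.3564 → 14.3564 [wait]  node(7,5) S=201.4723 payoff=0.0000 vs cont=1.4736 → 1.4736 [wait]  node(7,6) S=264.5089 payoff=0.0000 vs cont=0.0000 → 0.0000 [wait]  node(7,7) S=347.2683 payoff=0.0000 vs cont=0.0000 → 0.0000 [wait]  ⇒ S*(7)=116.8868
t_6: node(6,0) S=59.1838 payoff=99.6862 vs cont=99.2261 → 99.6862 [stop]  node(6,1) S=77.7012 payoff=81.1688 vs cont=80.7087 → 81.1688 [stop]  node(6,2) S=102.0124 payoff=56.8576 vs cont=56.3975 → 56.8576 [stop]  node(6,3) S=133.9300 payoff=24.9400 vs cont=28.7312 → 28.7312 [wait]  node(6,4) S=175.8340 payoff=0.0000 vs cont=8.1919 → 8.1919 [wait]  node(6,5) S=230.8489 payoff=0.0000 vs cont=0.7690 → 0.7690 [wait]  node(6,6) S=303.0768 payoff=0.0000 vs cont=0.0000 → 0.0000 [wait]  ⇒ S*(6)=102.0124
t_5: node(5,0) S=67.8134 payoff=91.0566 vs cont=90.5965 → 91.0566 [stop]  node(5,1) S=89.0308 payoff=69.8392 vs cont=69.3791 → 69.8392 [stop]  node(5,2) S=116.8868 payoff=41.9832 vs cont=43.3250 → 43.3250 [wait]  node(5,3) S=153.4583 payoff=5.4117 vs cont=18.8861 → 18.8861 [wait]  node(5,4) S=201.4723 payoff=0.0000 vs cont=4.6402 → 4.6402 [wait]  node(5,5) S=264.5089 payoff=0.0000 vs cont=0.4013 → 0.4013 [wait]  ⇒ S*(5)=89.0308
t_4: node(4,0) S=77.7012 payoff=81.1688 vs cont=80.7087 → 81.1688 [stop]  node(4,1) S=102.0124 payoff=56.8576 vs cont=57.0352 → 57.0352 [wait]  node(4,2) S=133.9300 payoff=24.9400 vs cont=31.5842 → 31.5842 [wait]  node(4,3) S=175.8340 payoff=0.0000 vs cont=12.0606 → 12.0606 [wait]  node(4,4) S=230.8489 payoff=0.0000 vs cont=2.6121 → 2.6121 [wait]  ⇒ S*(4)=77.7012
t_3: node(3,0) S=89.0308 payoff=69.8392 vs cont=69.4635 → 69.8392 [stop]  node(3,1) S=116.8868 payoff=41.9832 vs cont=44.7737 → 44.7737 [wait]  node(3,2) S=153.4583 payoff=5.4117 vs cont=22.2135 → 22.2135 [wait]  node(3,3) S=201.4723 payoff=0.0000 vs cont=7.5350 → 7.5350 [wait]  ⇒ S*(3)=89.0308
t_2: node(2,0) S=102.0124 payoff=56.8576 vs cont=57.7238 → 57.7238 [wait]  node(2,1) S=133.9300 payoff=24.9400 vs cont=33.9216 → 33.9216 [wait]  node(2,2) S=175.8340 payoff=0.0000 vs cont=15.1728 → 15.1728 [wait]  ⇒ S*(2)=-
t_1: node(1,0) S=116.8868 payoff=41.9832 vs cont=46.2439 → 46.2439 [wait]  node(1,1) S=153.4583 payoff=5.4117 vs cont=24.9124 → 24.9124 [wait]  ⇒ S*(1)=-
t_0: node(0,0) S=133.9300 payoff=24.9400 vs cont=35.9715 → 35.9715 [wait]  ⇒ S*(0)=-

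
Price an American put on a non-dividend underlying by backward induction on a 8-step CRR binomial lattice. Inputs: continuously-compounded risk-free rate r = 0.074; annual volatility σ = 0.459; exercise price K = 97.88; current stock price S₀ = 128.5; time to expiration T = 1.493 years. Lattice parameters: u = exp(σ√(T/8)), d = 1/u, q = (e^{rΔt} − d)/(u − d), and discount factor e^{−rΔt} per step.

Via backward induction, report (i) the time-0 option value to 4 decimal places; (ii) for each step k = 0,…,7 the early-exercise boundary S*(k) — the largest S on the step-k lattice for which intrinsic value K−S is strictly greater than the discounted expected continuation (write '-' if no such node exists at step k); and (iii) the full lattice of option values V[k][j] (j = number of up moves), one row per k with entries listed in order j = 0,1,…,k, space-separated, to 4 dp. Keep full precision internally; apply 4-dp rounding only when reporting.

Δt=0.18663, u=1.21931, d=0.82013, q=0.48543, disc=e^(-rΔt)=0.98628
k=8 terminal: V=max(K-S,0) → 71.5786 58.7771 39.7446 11.4485 0.0000 0.0000 0.0000 0.0000 0.0000
k=7: j=0 S=32.0696 intr=65.8104 cont=64.4679 V=65.8104[EX]; j=1 S=47.6788 intr=50.2012 cont=48.8588 V=50.2012[EX]; j=2 S=70.8853 intr=26.9947 cont=25.6522 V=26.9947[EX]; j=3 S=105.3871 intr=0.0000 cont=5.8103 V=5.8103[hold]; j=4 S=156.6819 intr=0.0000 cont=0.0000 V=0.0000[hold]; j=5 S=232.9432 intr=0.0000 cont=0.0000 V=0.0000[hold]; j=6 S=346.3229 intr=0.0000 cont=0.0000 V=0.0000[hold]; j=7 S=514.8876 intr=0.0000 cont=0.0000 V=0.0000[hold]  S*(7)=70.8853
k=6: j=0 S=39.1029 intr=58.7771 cont=57.4346 V=58.7771[EX]; j=1 S=58.1354 intr=39.7446 cont=38.4021 V=39.7446[EX]; j=2 S=86.4315 intr=11.4485 cont=16.4820 V=16.4820[hold]; j=3 S=128.5000 intr=0.0000 cont=2.9488 V=2.9488[hold]; j=4 S=191.0444 intr=0.0000 cont=0.0000 V=0.0000[hold]; j=5 S=284.0309 intr=0.0000 cont=0.0000 V=0.0000[hold]; j=6 S=422.2764 intr=0.0000 cont=0.0000 V=0.0000[hold]  S*(6)=58.1354
k=5: j=0 S=47.6788 intr=50.2012 cont=48.8588 V=50.2012[EX]; j=1 S=70.8853 intr=26.9947 cont=28.0621 V=28.0621[hold]; j=2 S=105.3871 intr=0.0000 cont=9.7767 V=9.7767[hold]; j=3 S=156.6819 intr=0.0000 cont=1.4966 V=1.4966[hold]; j=4 S=232.9432 intr=0.0000 cont=0.0000 V=0.0000[hold]; j=5 S=346.3229 intr=0.0000 cont=0.0000 V=0.0000[hold]  S*(5)=47.6788
k=4: j=0 S=58.1354 intr=39.7446 cont=38.9132 V=39.7446[EX]; j=1 S=86.4315 intr=11.4485 cont=18.9228 V=18.9228[hold]; j=2 S=128.5000 intr=0.0000 cont=5.6784 V=5.6784[hold]; j=3 S=191.0444 intr=0.0000 cont=0.7595 V=0.7595[hold]; j=4 S=284.0309 intr=0.0000 cont=0.0000 V=0.0000[hold]  S*(4)=58.1354
k=3: j=0 S=70.8853 intr=26.9947 cont=29.2307 V=29.2307[hold]; j=1 S=105.3871 intr=0.0000 cont=12.3222 V=12.3222[hold]; j=2 S=156.6819 intr=0.0000 cont=3.2455 V=3.2455[hold]; j=3 S=232.9432 intr=0.0000 cont=0.3855 V=0.3855[hold]  S*(3)=-
k=2: j=0 S=86.4315 intr=11.4485 cont=20.7345 V=20.7345[hold]; j=1 S=128.5000 intr=0.0000 cont=7.8076 V=7.8076[hold]; j=2 S=191.0444 intr=0.0000 cont=1.8317 V=1.8317[hold]  S*(2)=-
k=1: j=0 S=105.3871 intr=0.0000 cont=14.2611 V=14.2611[hold]; j=1 S=156.6819 intr=0.0000 cont=4.8394 V=4.8394[hold]  S*(1)=-
k=0: j=0 S=128.5000 intr=0.0000 cont=9.5547 V=9.5547[hold]  S*(0)=-

price = 9.5547
boundary = - - - - 58.1354 47.6788 58.1354 70.8853
tree:
9.5547
14.2611 4.8394
20.7345 7.8076 1.8317
29.2307 12.3222 3.2455 0.3855
39.7446 18.9228 5.6784 0.7595 0.0000
50.2012 28.0621 9.7767 1.4966 0.0000 0.0000
58.7771 39.7446 16.4820 2.9488 0.0000 0.0000 0.0000
65.8104 50.2012 26.9947 5.8103 0.0000 0.0000 0.0000 0.0000
71.5786 58.7771 39.7446 11.4485 0.0000 0.0000 0.0000 0.0000 0.0000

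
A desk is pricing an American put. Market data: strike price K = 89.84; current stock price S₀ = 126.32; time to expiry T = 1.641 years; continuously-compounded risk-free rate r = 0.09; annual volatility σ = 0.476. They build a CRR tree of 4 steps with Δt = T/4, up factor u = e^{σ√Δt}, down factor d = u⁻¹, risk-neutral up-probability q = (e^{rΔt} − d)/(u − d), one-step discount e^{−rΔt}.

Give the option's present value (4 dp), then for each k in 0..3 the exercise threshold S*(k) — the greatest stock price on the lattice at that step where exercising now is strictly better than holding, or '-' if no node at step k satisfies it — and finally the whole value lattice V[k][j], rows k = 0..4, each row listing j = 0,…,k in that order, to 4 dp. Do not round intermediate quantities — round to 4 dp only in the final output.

Δt=0.41025  u=1.35646  d=0.73721  q=0.48510  discount=0.96375
step 4 (expiry): payoffs max(K−S,0) = 52.5289 21.1877 0.0000 0.0000 0.0000
step 3: (k=3,j=0): S=50.6112, (K−S)⁺=39.2288, hold=35.9721 ⇒ V=39.2288 exercise | (k=3,j=1): S=93.1244, (K−S)⁺=0.0000, hold=10.5140 ⇒ V=10.5140 continue | (k=3,j=2): S=171.3486, (K−S)⁺=0.0000, hold=0.0000 ⇒ V=0.0000 continue | (k=3,j=3): S=315.2807, (K−S)⁺=0.0000, hold=0.0000 ⇒ V=0.0000 continue  boundary S*=50.6112
step 2: (k=2,j=0): S=68.6523, (K−S)⁺=21.1877, hold=24.3821 ⇒ V=24.3821 continue | (k=2,j=1): S=126.3200, (K−S)⁺=0.0000, hold=5.2174 ⇒ V=5.2174 continue | (k=2,j=2): S=232.4283, (K−S)⁺=0.0000, hold=0.0000 ⇒ V=0.0000 continue  boundary S*=-
step 1: (k=1,j=0): S=93.1244, (K−S)⁺=0.0000, hold=14.5384 ⇒ V=14.5384 continue | (k=1,j=1): S=171.3486, (K−S)⁺=0.0000, hold=2.5890 ⇒ V=2.5890 continue  boundary S*=-
step 0: (k=0,j=0): S=126.3200, (K−S)⁺=0.0000, hold=8.4248 ⇒ V=8.4248 continue  boundary S*=-

price = 8.4248
boundary = - - - 50.6112
tree:
8.4248
14.5384 2.5890
24.3821 5.2174 0.0000
39.2288 10.5140 0.0000 0.0000
52.5289 21.1877 0.0000 0.0000 0.0000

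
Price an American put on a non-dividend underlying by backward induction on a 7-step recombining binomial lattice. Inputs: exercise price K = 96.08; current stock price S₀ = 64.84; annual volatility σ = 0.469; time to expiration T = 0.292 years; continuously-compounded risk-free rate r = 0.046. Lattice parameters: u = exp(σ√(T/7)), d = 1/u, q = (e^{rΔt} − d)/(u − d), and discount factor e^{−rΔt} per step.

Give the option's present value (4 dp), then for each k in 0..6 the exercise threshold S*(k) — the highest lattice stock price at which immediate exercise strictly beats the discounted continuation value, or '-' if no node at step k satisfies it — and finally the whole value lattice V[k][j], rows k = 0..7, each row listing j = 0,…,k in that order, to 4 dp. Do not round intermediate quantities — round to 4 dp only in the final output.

price = 31.2965
boundary = - 58.9172 64.8400 58.9172 64.8400 71.3582 78.5316
tree:
31.2965
37.1628 25.2180
42.5445 31.2400 18.9507
47.4347 37.1628 24.8601 12.7777
51.8781 42.5445 31.2400 18.2131 7.0815
55.9157 47.4347 37.1628 24.7218 11.4036 2.5400
59.5845 51.8781 42.5445 31.2400 17.5484 4.9518 0.0000
62.9181 55.9157 47.4347 37.1628 24.7218 9.6539 0.0000 0.0000

Δt=0.04171, u=1.10053, d=0.90866, q=0.48608, disc=e^(-rΔt)=0.99808
k=7 terminal: V=max(K-S,0) → 62.9181 55.9157 47.4347 37.1628 24.7218 9.6539 0.0000 0.0000
k=6: j=0 S=36.4955 intr=59.5845 cont=59.4003 V=59.5845[EX]; j=1 S=44.2019 intr=51.8781 cont=51.6939 V=51.8781[EX]; j=2 S=53.5355 intr=42.5445 cont=42.3603 V=42.5445[EX]; j=3 S=64.8400 intr=31.2400 cont=31.0558 V=31.2400[EX]; j=4 S=78.5316 intr=17.5484 cont=17.3643 V=17.5484[EX]; j=5 S=95.1142 intr=0.9658 cont=4.9518 V=4.9518[hold]; j=6 S=115.1984 intr=0.0000 cont=0.0000 V=0.0000[hold]  S*(6)=78.5316
k=5: j=0 S=40.1643 intr=55.9157 cont=55.7315 V=55.9157[EX]; j=1 S=48.6453 intr=47.4347 cont=47.2505 V=47.4347[EX]; j=2 S=58.9172 intr=37.1628 cont=36.9786 V=37.1628[EX]; j=3 S=71.3582 intr=24.7218 cont=24.5377 V=24.7218[EX]; j=4 S=86.4261 intr=9.6539 cont=11.4036 V=11.4036[hold]; j=5 S=104.6757 intr=0.0000 cont=2.5400 V=2.5400[hold]  S*(5)=71.3582
k=4: j=0 S=44.2019 intr=51.8781 cont=51.6939 V=51.8781[EX]; j=1 S=53.5355 intr=42.5445 cont=42.3603 V=42.5445[EX]; j=2 S=64.8400 intr=31.2400 cont=31.0558 V=31.2400[EX]; j=3 S=78.5316 intr=17.5484 cont=18.2131 V=18.2131[hold]; j=4 S=95.1142 intr=0.9658 cont=7.0815 V=7.0815[hold]  S*(4)=64.8400
k=3: j=0 S=48.6453 intr=47.4347 cont=47.2505 V=47.4347[EX]; j=1 S=58.9172 intr=37.1628 cont=36.9786 V=37.1628[EX]; j=2 S=71.3582 intr=24.7218 cont=24.8601 V=24.8601[hold]; j=3 S=86.4261 intr=9.6539 cont=12.7777 V=12.7777[hold]  S*(3)=58.9172
k=2: j=0 S=53.5355 intr=42.5445 cont=42.3603 V=42.5445[EX]; j=1 S=64.8400 intr=31.2400 cont=31.1229 V=31.2400[EX]; j=2 S=78.5316 intr=17.5484 cont=18.9507 V=18.9507[hold]  S*(2)=64.8400
k=1: j=0 S=58.9172 intr=37.1628 cont=36.9786 V=37.1628[EX]; j=1 S=71.3582 intr=24.7218 cont=25.2180 V=25.2180[hold]  S*(1)=58.9172
k=0: j=0 S=64.8400 intr=31.2400 cont=31.2965 V=31.2965[hold]  S*(0)=-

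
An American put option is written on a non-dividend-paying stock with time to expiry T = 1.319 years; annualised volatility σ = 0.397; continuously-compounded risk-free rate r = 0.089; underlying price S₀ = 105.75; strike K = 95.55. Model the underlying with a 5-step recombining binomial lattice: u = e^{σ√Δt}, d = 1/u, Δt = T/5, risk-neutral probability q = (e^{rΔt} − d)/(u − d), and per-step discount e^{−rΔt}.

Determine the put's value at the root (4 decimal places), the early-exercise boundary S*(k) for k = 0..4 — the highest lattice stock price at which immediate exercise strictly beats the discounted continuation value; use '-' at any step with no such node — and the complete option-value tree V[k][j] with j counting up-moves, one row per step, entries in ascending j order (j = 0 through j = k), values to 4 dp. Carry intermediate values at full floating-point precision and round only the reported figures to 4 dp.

Δt=0.26380  u=1.22618  d=0.81554  q=0.50705  discount=0.97680
step 5 (expiry): payoffs max(K−S,0) = 57.3990 38.1891 9.3067 0.0000 0.0000 0.0000
step 4: (k=4,j=0): S=46.7801, (K−S)⁺=48.7699, hold=46.5527 ⇒ V=48.7699 exercise | (k=4,j=1): S=70.3349, (K−S)⁺=25.2151, hold=22.9979 ⇒ V=25.2151 exercise | (k=4,j=2): S=105.7500, (K−S)⁺=0.0000, hold=4.4813 ⇒ V=4.4813 continue | (k=4,j=3): S=158.9974, (K−S)⁺=0.0000, hold=0.0000 ⇒ V=0.0000 continue | (k=4,j=4): S=239.0560, (K−S)⁺=0.0000, hold=0.0000 ⇒ V=0.0000 continue  boundary S*=70.3349
step 3: (k=3,j=0): S=57.3609, (K−S)⁺=38.1891, hold=35.9719 ⇒ V=38.1891 exercise | (k=3,j=1): S=86.2433, (K−S)⁺=9.3067, hold=14.3609 ⇒ V=14.3609 continue | (k=3,j=2): S=129.6687, (K−S)⁺=0.0000, hold=2.1578 ⇒ V=2.1578 continue | (k=3,j=3): S=194.9597, (K−S)⁺=0.0000, hold=0.0000 ⇒ V=0.0000 continue  boundary S*=57.3609
step 2: (k=2,j=0): S=70.3349, (K−S)⁺=25.2151, hold=25.5012 ⇒ V=25.5012 continue | (k=2,j=1): S=105.7500, (K−S)⁺=0.0000, hold=7.9836 ⇒ V=7.9836 continue | (k=2,j=2): S=158.9974, (K−S)⁺=0.0000, hold=1.0390 ⇒ V=1.0390 continue  boundary S*=-
step 1: (k=1,j=0): S=86.2433, (K−S)⁺=9.3067, hold=16.2332 ⇒ V=16.2332 continue | (k=1,j=1): S=129.6687, (K−S)⁺=0.0000, hold=4.3588 ⇒ V=4.3588 continue  boundary S*=-
step 0: (k=0,j=0): S=105.7500, (K−S)⁺=0.0000, hold=9.9753 ⇒ V=9.9753 continue  boundary S*=-

price = 9.9753
boundary = - - - 57.3609 70.3349
tree:
9.9753
16.2332 4.3588
25.5012 7.9836 1.0390
38.1891 14.3609 2.1578 0.0000
48.7699 25.2151 4.4813 0.0000 0.0000
57.3990 38.1891 9.3067 0.0000 0.0000 0.0000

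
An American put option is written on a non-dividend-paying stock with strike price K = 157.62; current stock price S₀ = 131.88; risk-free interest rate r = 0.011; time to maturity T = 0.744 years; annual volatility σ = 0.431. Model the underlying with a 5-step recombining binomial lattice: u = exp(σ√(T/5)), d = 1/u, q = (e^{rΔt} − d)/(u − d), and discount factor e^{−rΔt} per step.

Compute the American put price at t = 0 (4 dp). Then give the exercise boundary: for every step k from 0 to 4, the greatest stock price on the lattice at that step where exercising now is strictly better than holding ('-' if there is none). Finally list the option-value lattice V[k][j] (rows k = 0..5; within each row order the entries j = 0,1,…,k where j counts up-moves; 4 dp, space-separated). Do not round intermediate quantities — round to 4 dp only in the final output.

price = 35.2488
boundary = - - 94.5737 111.6798 131.8800
tree:
35.2488
48.2112 20.3656
63.0463 31.2055 7.8872
77.5323 45.9402 14.2561 0.5412
89.7994 63.0463 25.7400 1.0103 0.0000
100.1875 77.5323 45.9402 1.8861 0.0000 0.0000

Δt=0.14880  u=1.18088  d=0.84683  q=0.46344  discount=0.99836
step 5 (expiry): payoffs max(K−S,0) = 100.1875 77.5323 45.9402 1.8861 0.0000 0.0000
step 4: (k=4,j=0): S=67.8206, (K−S)⁺=89.7994, hold=89.5416 ⇒ V=89.7994 exercise | (k=4,j=1): S=94.5737, (K−S)⁺=63.0463, hold=62.7885 ⇒ V=63.0463 exercise | (k=4,j=2): S=131.8800, (K−S)⁺=25.7400, hold=25.4822 ⇒ V=25.7400 exercise | (k=4,j=3): S=183.9025, (K−S)⁺=0.0000, hold=1.0103 ⇒ V=1.0103 continue | (k=4,j=4): S=256.4461, (K−S)⁺=0.0000, hold=0.0000 ⇒ V=0.0000 continue  boundary S*=131.8800
step 3: (k=3,j=0): S=80.0877, (K−S)⁺=77.5323, hold=77.2745 ⇒ V=77.5323 exercise | (k=3,j=1): S=111.6798, (K−S)⁺=45.9402, hold=45.6824 ⇒ V=45.9402 exercise | (k=3,j=2): S=155.7339, (K−S)⁺=1.8861, hold=14.2561 ⇒ V=14.2561 continue | (k=3,j=3): S=217.1660, (K−S)⁺=0.0000, hold=0.5412 ⇒ V=0.5412 continue  boundary S*=111.6798
step 2: (k=2,j=0): S=94.5737, (K−S)⁺=63.0463, hold=62.7885 ⇒ V=63.0463 exercise | (k=2,j=1): S=131.8800, (K−S)⁺=25.7400, hold=31.2055 ⇒ V=31.2055 continue | (k=2,j=2): S=183.9025, (K−S)⁺=0.0000, hold=7.8872 ⇒ V=7.8872 continue  boundary S*=94.5737
step 1: (k=1,j=0): S=111.6798, (K−S)⁺=45.9402, hold=48.2112 ⇒ V=48.2112 continue | (k=1,j=1): S=155.7339, (K−S)⁺=1.8861, hold=20.3656 ⇒ V=20.3656 continue  boundary S*=-
step 0: (k=0,j=0): S=131.8800, (K−S)⁺=25.7400, hold=35.2488 ⇒ V=35.2488 continue  boundary S*=-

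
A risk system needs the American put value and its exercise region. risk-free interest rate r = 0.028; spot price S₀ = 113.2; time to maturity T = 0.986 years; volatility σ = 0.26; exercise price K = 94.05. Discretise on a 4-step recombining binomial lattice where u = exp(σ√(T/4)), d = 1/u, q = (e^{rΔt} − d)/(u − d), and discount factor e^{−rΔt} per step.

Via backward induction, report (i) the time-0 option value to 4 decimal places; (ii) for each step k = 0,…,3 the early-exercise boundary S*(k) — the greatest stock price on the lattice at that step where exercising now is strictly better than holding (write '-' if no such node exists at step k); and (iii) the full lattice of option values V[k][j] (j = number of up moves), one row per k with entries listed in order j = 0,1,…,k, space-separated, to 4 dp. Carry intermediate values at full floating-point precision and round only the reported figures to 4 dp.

params: Δt=0.24650 u=1.13779 d=0.87890 q=0.49453 e^(-rΔt)=0.99312
t_4 payoffs: 26.5040 6.6074 0.0000 0.0000 0.0000
t_3: node(3,0) S=76.8531 payoff=17.1969 vs cont=16.5500 → 17.1969 [stop]  node(3,1) S=99.4912 payoff=0.0000 vs cont=3.3169 → 3.3169 [wait]  node(3,2) S=128.7977 payoff=0.0000 vs cont=0.0000 → 0.0000 [wait]  node(3,3) S=166.7368 payoff=0.0000 vs cont=0.0000 → 0.0000 [wait]  ⇒ S*(3)=76.8531
t_2: node(2,0) S=87.4426 payoff=6.6074 vs cont=10.2618 → 10.2618 [wait]  node(2,1) S=113.2000 payoff=0.0000 vs cont=1.6651 → 1.6651 [wait]  node(2,2) S=146.5446 payoff=0.0000 vs cont=0.0000 → 0.0000 [wait]  ⇒ S*(2)=-
t_1: node(1,0) S=99.4912 payoff=0.0000 vs cont=5.9692 → 5.9692 [wait]  node(1,1) S=128.7977 payoff=0.0000 vs cont=0.8359 → 0.8359 [wait]  ⇒ S*(1)=-
t_0: node(0,0) S=113.2000 payoff=0.0000 vs cont=3.4070 → 3.4070 [wait]  ⇒ S*(0)=-

price = 3.4070
boundary = - - - 76.8531
tree:
3.4070
5.9692 0.8359
10.2618 1.6651 0.0000
17.1969 3.3169 0.0000 0.0000
26.5040 6.6074 0.0000 0.0000 0.0000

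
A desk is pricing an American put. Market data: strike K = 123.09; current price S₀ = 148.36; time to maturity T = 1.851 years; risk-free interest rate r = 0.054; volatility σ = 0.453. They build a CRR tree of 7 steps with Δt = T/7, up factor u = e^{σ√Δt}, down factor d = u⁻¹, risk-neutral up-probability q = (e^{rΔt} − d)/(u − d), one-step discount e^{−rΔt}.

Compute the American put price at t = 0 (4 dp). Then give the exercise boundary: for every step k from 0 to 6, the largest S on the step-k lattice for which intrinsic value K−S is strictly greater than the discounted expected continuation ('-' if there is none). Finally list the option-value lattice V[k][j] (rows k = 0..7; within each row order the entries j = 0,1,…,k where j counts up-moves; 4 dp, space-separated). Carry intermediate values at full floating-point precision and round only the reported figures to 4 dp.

params: Δt=0.26443 u=1.26231 d=0.79220 q=0.47262 e^(-rΔt)=0.98582
t_7 payoffs: 94.0397 76.8003 49.3306 5.5596 0.0000 0.0000 0.0000 0.0000
t_6: node(6,0) S=36.6706 payoff=86.4194 vs cont=84.6743 → 86.4194 [stop]  node(6,1) S=58.4320 payoff=64.6580 vs cont=62.9129 → 64.6580 [stop]  node(6,2) S=93.1073 payoff=29.9827 vs cont=28.2375 → 29.9827 [stop]  node(6,3) S=148.3600 payoff=0.0000 vs cont=2.8905 → 2.8905 [wait]  node(6,4) S=236.4013 payoff=0.0000 vs cont=0.0000 → 0.0000 [wait]  node(6,5) S=376.6889 payoff=0.0000 vs cont=0.0000 → 0.0000 [wait]  node(6,6) S=600.2274 payoff=0.0000 vs cont=0.0000 → 0.0000 [wait]  ⇒ S*(6)=93.1073
t_5: node(5,0) S=46.2897 payoff=76.8003 vs cont=75.0552 → 76.8003 [stop]  node(5,1) S=73.7594 payoff=49.3306 vs cont=47.5855 → 49.3306 [stop]  node(5,2) S=117.5304 payoff=5.5596 vs cont=16.9349 → 16.9349 [wait]  node(5,3) S=187.2765 payoff=0.0000 vs cont=1.5028 → 1.5028 [wait]  node(5,4) S=298.4120 payoff=0.0000 vs cont=0.0000 → 0.0000 [wait]  node(5,5) S=475.4987 payoff=0.0000 vs cont=0.0000 → 0.0000 [wait]  ⇒ S*(5)=73.7594
t_4: node(4,0) S=58.4320 payoff=64.6580 vs cont=62.9129 → 64.6580 [stop]  node(4,1) S=93.1073 payoff=29.9827 vs cont=33.5375 → 33.5375 [wait]  node(4,2) S=148.3600 payoff=0.0000 vs cont=9.5047 → 9.5047 [wait]  node(4,3) S=236.4013 payoff=0.0000 vs cont=0.7813 → 0.7813 [wait]  node(4,4) S=376.6889 payoff=0.0000 vs cont=0.0000 → 0.0000 [wait]  ⇒ S*(4)=58.4320
t_3: node(3,0) S=73.7594 payoff=49.3306 vs cont=49.2417 → 49.3306 [stop]  node(3,1) S=117.5304 payoff=5.5596 vs cont=21.8647 → 21.8647 [wait]  node(3,2) S=187.2765 payoff=0.0000 vs cont=5.3056 → 5.3056 [wait]  node(3,3) S=298.4120 payoff=0.0000 vs cont=0.4062 → 0.4062 [wait]  ⇒ S*(3)=73.7594
t_2: node(2,0) S=93.1073 payoff=29.9827 vs cont=35.8344 → 35.8344 [wait]  node(2,1) S=148.3600 payoff=0.0000 vs cont=13.8395 → 13.8395 [wait]  node(2,2) S=236.4013 payoff=0.0000 vs cont=2.9476 → 2.9476 [wait]  ⇒ S*(2)=-
t_1: node(1,0) S=117.5304 payoff=5.5596 vs cont=25.0786 → 25.0786 [wait]  node(1,1) S=187.2765 payoff=0.0000 vs cont=8.5686 → 8.5686 [wait]  ⇒ S*(1)=-
t_0: node(0,0) S=148.3600 payoff=0.0000 vs cont=17.0307 → 17.0307 [wait]  ⇒ S*(0)=-

price = 17.0307
boundary = - - - 73.7594 58.4320 73.7594 93.1073
tree:
17.0307
25.0786 8.5686
35.8344 13.8395 2.9476
49.3306 21.8647 5.3056 0.4062
64.6580 33.5375 9.5047 0.7813 0.0000
76.8003 49.3306 16.9349 1.5028 0.0000 0.0000
86.4194 64.6580 29.9827 2.8905 0.0000 0.0000 0.0000
94.0397 76.8003 49.3306 5.5596 0.0000 0.0000 0.0000 0.0000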